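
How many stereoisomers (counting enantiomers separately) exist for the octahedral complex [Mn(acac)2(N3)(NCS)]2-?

3

In an octahedral complex each vertex has one trans partner and four cis neighbours.
Each acac is bidentate and must span two cis positions.
Working through the distinct placements yields 2 geometric isomers: N3 and NCS mutually trans; N3 and NCS mutually cis (chiral).
One of these lacks any improper symmetry element and so occurs as an enantiomeric pair, giving 2 + 1 = 3 stereoisomers in total.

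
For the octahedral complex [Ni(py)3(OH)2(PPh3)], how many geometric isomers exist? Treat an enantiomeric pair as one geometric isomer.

3

In an octahedral complex each vertex has one trans partner and four cis neighbours.
There are 3 geometric isomers: py mer, OH trans; py mer, OH cis; py fac, OH cis.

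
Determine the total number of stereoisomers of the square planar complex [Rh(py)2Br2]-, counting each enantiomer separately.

2

A square has two trans pairs of vertices; adjacent vertices are cis.
Working through the distinct placements yields 2 geometric isomers: py cis; py trans.
Each arrangement has an internal mirror plane or centre of symmetry, so none is chiral.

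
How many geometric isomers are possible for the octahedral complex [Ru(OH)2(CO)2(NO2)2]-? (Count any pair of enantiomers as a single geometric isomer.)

An octahedron has six vertices in three trans pairs; every non-trans pair is cis.
Working through the distinct placements yields 5 geometric isomers: OH trans, CO trans, NO2 trans; OH cis, CO trans, NO2 cis; OH trans, CO cis, NO2 cis; OH cis, CO cis, NO2 cis (chiral); OH cis, CO cis, NO2 trans.

5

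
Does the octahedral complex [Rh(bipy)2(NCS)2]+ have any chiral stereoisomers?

The six octahedral sites form three mutually perpendicular trans pairs.
Each bipy is bidentate and must span two cis positions.
Systematic placement gives 2 geometric isomers: NCS trans; NCS cis (chiral).
One of these lacks any improper symmetry element and so occurs as an enantiomeric pair, giving 2 + 1 = 3 stereoisomers in total.

yes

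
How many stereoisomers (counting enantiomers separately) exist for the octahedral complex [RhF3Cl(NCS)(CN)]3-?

5

In an octahedral complex each vertex has one trans partner and four cis neighbours.
There are 4 geometric isomers: F mer (3 arrangements); F fac (chiral).
One of these lacks any improper symmetry element and so occurs as an enantiomeric pair, giving 4 + 1 = 5 stereoisomers in total.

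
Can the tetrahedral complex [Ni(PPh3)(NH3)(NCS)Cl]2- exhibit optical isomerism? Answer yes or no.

yes

Only one geometric arrangement is possible; it has no improper symmetry element, so it exists as a pair of enantiomers (2 stereoisomers).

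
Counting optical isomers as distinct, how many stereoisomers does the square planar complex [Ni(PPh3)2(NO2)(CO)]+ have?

In a square planar complex each vertex has one trans partner and two cis neighbours.
The distinct arrangements are (2 in all): PPh3 cis; PPh3 trans.
Each arrangement has an internal mirror plane or centre of symmetry, so none is chiral.

2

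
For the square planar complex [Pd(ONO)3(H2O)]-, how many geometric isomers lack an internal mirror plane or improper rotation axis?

In a square planar complex each vertex has one trans partner and two cis neighbours.
Only one geometric arrangement is possible.

0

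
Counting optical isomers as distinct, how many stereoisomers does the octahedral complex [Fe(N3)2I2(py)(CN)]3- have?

8

An octahedron has six vertices in three trans pairs; every non-trans pair is cis.
The distinct arrangements are (6 in all): N3 cis, I cis (3 arrangements, 2 chiral); N3 trans, I cis; N3 cis, I trans; N3 trans, I trans.
Of these, 2 lack any improper symmetry element and so occur as enantiomeric pairs, giving 6 + 2 = 8 stereoisomers in total.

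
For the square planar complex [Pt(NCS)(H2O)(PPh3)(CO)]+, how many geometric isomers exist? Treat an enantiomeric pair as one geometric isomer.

3

A square has two trans pairs of vertices; adjacent vertices are cis.
The distinct arrangements are (3 in all): (CO/NCS trans, H2O/PPh3 trans); (CO/PPh3 trans, H2O/NCS trans); (CO/H2O trans, NCS/PPh3 trans).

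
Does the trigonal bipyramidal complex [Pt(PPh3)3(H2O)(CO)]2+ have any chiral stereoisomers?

no

In a trigonal bipyramid the two axial positions differ from the three equatorial ones.
Working through the distinct placements yields 4 geometric isomers: H2O axial, CO axial; H2O equatorial, CO axial; H2O axial, CO equatorial; H2O equatorial, CO equatorial.
Each arrangement has an internal mirror plane or centre of symmetry, so none is chiral.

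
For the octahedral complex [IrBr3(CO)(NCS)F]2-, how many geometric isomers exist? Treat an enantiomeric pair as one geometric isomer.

4

Systematic placement gives 4 geometric isomers: Br mer (3 arrangements); Br fac (chiral).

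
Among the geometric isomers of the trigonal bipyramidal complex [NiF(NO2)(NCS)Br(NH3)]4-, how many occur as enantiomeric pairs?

10

A trigonal bipyramid has two axial and three equatorial sites, which are chemically inequivalent.
Placing the ligands in turn and identifying arrangements related by rotation or reflection leaves 10 distinct geometric isomers.
Of these, 10 lack any improper symmetry element and so occur as enantiomeric pairs, giving 10 + 10 = 20 stereoisomers in total.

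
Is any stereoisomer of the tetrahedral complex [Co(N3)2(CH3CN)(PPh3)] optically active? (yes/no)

no

All four vertices of a tetrahedron are equivalent and mutually adjacent, so cis/trans isomerism cannot arise.
Only one geometric arrangement is possible.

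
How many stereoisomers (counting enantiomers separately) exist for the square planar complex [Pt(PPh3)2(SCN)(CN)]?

A square has two trans pairs of vertices; adjacent vertices are cis.
Working through the distinct placements yields 2 geometric isomers: PPh3 cis; PPh3 trans.
Each arrangement has an internal mirror plane or centre of symmetry, so none is chiral.

2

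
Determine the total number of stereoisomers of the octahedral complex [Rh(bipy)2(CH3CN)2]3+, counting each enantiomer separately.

In an octahedral complex each vertex has one trans partner and four cis neighbours.
Each bipy is bidentate and must span two cis positions.
There are 2 geometric isomers: CH3CN trans; CH3CN cis (chiral).
One of these lacks any improper symmetry element and so occurs as an enantiomeric pair, giving 2 + 1 = 3 stereoisomers in total.

3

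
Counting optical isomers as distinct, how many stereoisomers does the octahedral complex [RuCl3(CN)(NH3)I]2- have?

5

In an octahedral complex each vertex has one trans partner and four cis neighbours.
Working through the distinct placements yields 4 geometric isomers: Cl mer (3 arrangements); Cl fac (chiral).
One of these lacks any improper symmetry element and so occurs as an enantiomeric pair, giving 4 + 1 = 5 stereoisomers in total.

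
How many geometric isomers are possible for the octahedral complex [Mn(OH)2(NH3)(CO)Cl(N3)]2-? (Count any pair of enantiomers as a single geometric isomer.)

The six octahedral sites form three mutually perpendicular trans pairs.
Exhaustive case analysis gives 9 geometric isomers.

9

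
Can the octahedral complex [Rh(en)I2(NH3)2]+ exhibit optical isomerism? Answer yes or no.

yes

An octahedron has six vertices in three trans pairs; every non-trans pair is cis.
Each en is bidentate and must span two cis positions.
There are 3 geometric isomers: I trans, NH3 cis; I cis, NH3 cis (chiral); I cis, NH3 trans.
One of these lacks any improper symmetry element and so occurs as an enantiomeric pair, giving 3 + 1 = 4 stereoisomers in total.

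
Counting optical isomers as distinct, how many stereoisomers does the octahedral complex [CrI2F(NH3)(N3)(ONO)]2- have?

15

The six octahedral sites form three mutually perpendicular trans pairs.
Exhaustive case analysis gives 9 geometric isomers.
Of these, 6 lack any improper symmetry element and so occur as enantiomeric pairs, giving 9 + 6 = 15 stereoisomers in total.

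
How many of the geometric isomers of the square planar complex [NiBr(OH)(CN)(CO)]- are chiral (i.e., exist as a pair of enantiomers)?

The distinct arrangements are (3 in all): (Br/CO trans, CN/OH trans); (Br/OH trans, CN/CO trans); (Br/CN trans, CO/OH trans).
Each arrangement has an internal mirror plane or centre of symmetry, so none is chiral.

0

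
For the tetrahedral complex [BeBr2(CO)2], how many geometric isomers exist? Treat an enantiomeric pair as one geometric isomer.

1

In a tetrahedral complex all four positions are equivalent and every pair of ligands is adjacent — there is no cis/trans distinction.
Only one geometric arrangement is possible.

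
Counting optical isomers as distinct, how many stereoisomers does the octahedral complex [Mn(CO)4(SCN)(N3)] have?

2

The six octahedral sites form three mutually perpendicular trans pairs.
The distinct arrangements are (2 in all): SCN and N3 mutually trans; SCN and N3 mutually cis.
Each arrangement has an internal mirror plane or centre of symmetry, so none is chiral.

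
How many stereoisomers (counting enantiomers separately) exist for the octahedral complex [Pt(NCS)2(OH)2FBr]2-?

The six octahedral sites form three mutually perpendicular trans pairs.
Systematic placement gives 6 geometric isomers: NCS trans, OH trans; NCS cis, OH cis (3 arrangements, 2 chiral); NCS cis, OH trans; NCS trans, OH cis.
Of these, 2 lack any improper symmetry element and so occur as enantiomeric pairs, giving 6 + 2 = 8 stereoisomers in total.

8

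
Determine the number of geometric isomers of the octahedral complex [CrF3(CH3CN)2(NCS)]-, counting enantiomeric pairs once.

In an octahedral complex each vertex has one trans partner and four cis neighbours.
Systematic placement gives 3 geometric isomers: F mer, CH3CN trans; F fac, CH3CN cis; F mer, CH3CN cis.

3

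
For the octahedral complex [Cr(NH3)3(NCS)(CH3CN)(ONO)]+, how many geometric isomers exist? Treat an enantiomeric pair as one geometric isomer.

4

In an octahedral complex each vertex has one trans partner and four cis neighbours.
Working through the distinct placements yields 4 geometric isomers: NH3 mer (3 arrangements); NH3 fac (chiral).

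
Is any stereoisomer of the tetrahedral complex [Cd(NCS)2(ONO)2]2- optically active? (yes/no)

All four vertices of a tetrahedron are equivalent and mutually adjacent, so cis/trans isomerism cannot arise.
Only one geometric arrangement is possible.

no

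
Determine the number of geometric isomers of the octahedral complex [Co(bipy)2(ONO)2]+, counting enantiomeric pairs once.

An octahedron has six vertices in three trans pairs; every non-trans pair is cis.
Each bipy is bidentate and must span two cis positions.
There are 2 geometric isomers: ONO trans; ONO cis (chiral).

2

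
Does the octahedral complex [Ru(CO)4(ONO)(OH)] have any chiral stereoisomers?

no

Systematic placement gives 2 geometric isomers: ONO and OH mutually trans; ONO and OH mutually cis.
Each arrangement has an internal mirror plane or centre of symmetry, so none is chiral.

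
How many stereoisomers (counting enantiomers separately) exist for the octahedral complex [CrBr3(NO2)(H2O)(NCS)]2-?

The distinct arrangements are (4 in all): Br mer (3 arrangements); Br fac (chiral).
One of these lacks any improper symmetry element and so occurs as an enantiomeric pair, giving 4 + 1 = 5 stereoisomers in total.

5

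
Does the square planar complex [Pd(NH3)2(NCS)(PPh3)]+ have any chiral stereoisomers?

no

A square has two trans pairs of vertices; adjacent vertices are cis.
Systematic placement gives 2 geometric isomers: NH3 cis; NH3 trans.
Each arrangement has an internal mirror plane or centre of symmetry, so none is chiral.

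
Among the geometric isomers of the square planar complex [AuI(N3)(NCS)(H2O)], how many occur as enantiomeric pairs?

0

In a square planar complex each vertex has one trans partner and two cis neighbours.
Working through the distinct placements yields 3 geometric isomers: (H2O/N3 trans, I/NCS trans); (H2O/NCS trans, I/N3 trans); (H2O/I trans, N3/NCS trans).
Each arrangement has an internal mirror plane or centre of symmetry, so none is chiral.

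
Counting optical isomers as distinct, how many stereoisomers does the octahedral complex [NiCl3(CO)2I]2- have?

In an octahedral complex each vertex has one trans partner and four cis neighbours.
There are 3 geometric isomers: Cl mer, CO trans; Cl fac, CO cis; Cl mer, CO cis.
Each arrangement has an internal mirror plane or centre of symmetry, so none is chiral.

3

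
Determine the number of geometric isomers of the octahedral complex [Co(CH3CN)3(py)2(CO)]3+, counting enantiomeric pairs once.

3

There are 3 geometric isomers: CH3CN mer, py trans; CH3CN mer, py cis; CH3CN fac, py cis.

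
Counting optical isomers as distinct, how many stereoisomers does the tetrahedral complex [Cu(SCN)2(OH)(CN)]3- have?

Only one geometric arrangement is possible.

1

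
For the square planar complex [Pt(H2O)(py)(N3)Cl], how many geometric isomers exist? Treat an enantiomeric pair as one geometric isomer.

A square has two trans pairs of vertices; adjacent vertices are cis.
There are 3 geometric isomers: (Cl/N3 trans, H2O/py trans); (Cl/py trans, H2O/N3 trans); (Cl/H2O trans, N3/py trans).

3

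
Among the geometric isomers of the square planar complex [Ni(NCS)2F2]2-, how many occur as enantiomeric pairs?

0

A square has two trans pairs of vertices; adjacent vertices are cis.
Working through the distinct placements yields 2 geometric isomers: NCS cis; NCS trans.
Each arrangement has an internal mirror plane or centre of symmetry, so none is chiral.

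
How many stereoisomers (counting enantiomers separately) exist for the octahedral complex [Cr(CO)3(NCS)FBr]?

5

The six octahedral sites form three mutually perpendicular trans pairs.
The distinct arrangements are (4 in all): CO mer (3 arrangements); CO fac (chiral).
One of these lacks any improper symmetry element and so occurs as an enantiomeric pair, giving 4 + 1 = 5 stereoisomers in total.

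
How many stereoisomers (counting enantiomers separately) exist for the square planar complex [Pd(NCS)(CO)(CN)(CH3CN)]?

The distinct arrangements are (3 in all): (CH3CN/CO trans, CN/NCS trans); (CH3CN/NCS trans, CN/CO trans); (CH3CN/CN trans, CO/NCS trans).
Each arrangement has an internal mirror plane or centre of symmetry, so none is chiral.

3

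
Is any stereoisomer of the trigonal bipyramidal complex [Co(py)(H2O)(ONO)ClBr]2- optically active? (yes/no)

yes

In a trigonal bipyramid the two axial positions differ from the three equatorial ones.
Placing the ligands in turn and identifying arrangements related by rotation or reflection leaves 10 distinct geometric isomers.
Of these, 10 lack any improper symmetry element and so occur as enantiomeric pairs, giving 10 + 10 = 20 stereoisomers in total.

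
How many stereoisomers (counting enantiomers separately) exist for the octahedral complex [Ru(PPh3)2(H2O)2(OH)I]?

8

The six octahedral sites form three mutually perpendicular trans pairs.
Systematic placement gives 6 geometric isomers: PPh3 trans, H2O trans; PPh3 cis, H2O trans; PPh3 trans, H2O cis; PPh3 cis, H2O cis (3 arrangements, 2 chiral).
Of these, 2 lack any improper symmetry element and so occur as enantiomeric pairs, giving 6 + 2 = 8 stereoisomers in total.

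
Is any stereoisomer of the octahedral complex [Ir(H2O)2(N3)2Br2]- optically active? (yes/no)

An octahedron has six vertices in three trans pairs; every non-trans pair is cis.
The distinct arrangements are (5 in all): H2O trans, N3 trans, Br trans; H2O cis, N3 cis, Br trans; H2O cis, N3 trans, Br cis; H2O cis, N3 cis, Br cis (chiral); H2O trans, N3 cis, Br cis.
One of these lacks any improper symmetry element and so occurs as an enantiomeric pair, giving 5 + 1 = 6 stereoisomers in total.

yes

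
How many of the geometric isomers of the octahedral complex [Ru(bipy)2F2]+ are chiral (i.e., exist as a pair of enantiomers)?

In an octahedral complex each vertex has one trans partner and four cis neighbours.
Each bipy is bidentate and must span two cis positions.
There are 2 geometric isomers: F trans; F cis (chiral).
One of these lacks any improper symmetry element and so occurs as an enantiomeric pair, giving 2 + 1 = 3 stereoisomers in total.

1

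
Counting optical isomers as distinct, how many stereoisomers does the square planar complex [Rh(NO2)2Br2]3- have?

2

Systematic placement gives 2 geometric isomers: NO2 cis; NO2 trans.
Each arrangement has an internal mirror plane or centre of symmetry, so none is chiral.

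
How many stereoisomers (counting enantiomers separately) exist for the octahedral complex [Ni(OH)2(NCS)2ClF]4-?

The six octahedral sites form three mutually perpendicular trans pairs.
Working through the distinct placements yields 6 geometric isomers: OH trans, NCS trans; OH cis, NCS cis (3 arrangements, 2 chiral); OH trans, NCS cis; OH cis, NCS trans.
Of these, 2 lack any improper symmetry element and so occur as enantiomeric pairs, giving 6 + 2 = 8 stereoisomers in total.

8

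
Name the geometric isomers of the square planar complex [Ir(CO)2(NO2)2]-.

cis and trans

A square has two trans pairs of vertices; adjacent vertices are cis.
There are 2 geometric isomers: CO cis; CO trans.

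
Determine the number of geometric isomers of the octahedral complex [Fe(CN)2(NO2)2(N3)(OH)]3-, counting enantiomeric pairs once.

The six octahedral sites form three mutually perpendicular trans pairs.
There are 6 geometric isomers: CN trans, NO2 cis; CN trans, NO2 trans; CN cis, NO2 cis (3 arrangements, 2 chiral); CN cis, NO2 trans.

6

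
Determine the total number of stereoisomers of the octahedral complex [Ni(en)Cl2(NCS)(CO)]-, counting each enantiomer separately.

In an octahedral complex each vertex has one trans partner and four cis neighbours.
Each en is bidentate and must span two cis positions.
There are 4 geometric isomers: Cl cis (3 arrangements, 2 chiral); Cl trans.
Of these, 2 lack any improper symmetry element and so occur as enantiomeric pairs, giving 4 + 2 = 6 stereoisomers in total.

6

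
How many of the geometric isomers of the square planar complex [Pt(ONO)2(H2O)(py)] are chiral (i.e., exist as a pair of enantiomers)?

In a square planar complex each vertex has one trans partner and two cis neighbours.
Systematic placement gives 2 geometric isomers: ONO cis; ONO trans.
Each arrangement has an internal mirror plane or centre of symmetry, so none is chiral.

0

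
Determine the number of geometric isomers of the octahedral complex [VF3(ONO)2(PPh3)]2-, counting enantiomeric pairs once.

3

In an octahedral complex each vertex has one trans partner and four cis neighbours.
Systematic placement gives 3 geometric isomers: F mer, ONO cis; F mer, ONO trans; F fac, ONO cis.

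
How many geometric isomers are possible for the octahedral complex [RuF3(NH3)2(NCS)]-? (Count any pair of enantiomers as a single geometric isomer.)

The six octahedral sites form three mutually perpendicular trans pairs.
There are 3 geometric isomers: F mer, NH3 trans; F mer, NH3 cis; F fac, NH3 cis.

3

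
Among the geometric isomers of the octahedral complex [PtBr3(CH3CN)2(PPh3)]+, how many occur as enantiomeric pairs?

Working through the distinct placements yields 3 geometric isomers: Br mer, CH3CN cis; Br mer, CH3CN trans; Br fac, CH3CN cis.
Each arrangement has an internal mirror plane or centre of symmetry, so none is chiral.

0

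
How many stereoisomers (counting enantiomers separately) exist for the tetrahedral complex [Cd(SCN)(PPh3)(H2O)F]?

2

In a tetrahedral complex all four positions are equivalent and every pair of ligands is adjacent — there is no cis/trans distinction.
Only one geometric arrangement is possible; it has no improper symmetry element, so it exists as a pair of enantiomers (2 stereoisomers).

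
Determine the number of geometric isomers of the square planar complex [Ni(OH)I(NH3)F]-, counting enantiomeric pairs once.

3

In a square planar complex each vertex has one trans partner and two cis neighbours.
There are 3 geometric isomers: (F/NH3 trans, I/OH trans); (F/OH trans, I/NH3 trans); (F/I trans, NH3/OH trans).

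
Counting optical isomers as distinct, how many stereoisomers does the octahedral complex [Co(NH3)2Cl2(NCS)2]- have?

6

The six octahedral sites form three mutually perpendicular trans pairs.
Working through the distinct placements yields 5 geometric isomers: NH3 trans, Cl trans, NCS trans; NH3 cis, Cl trans, NCS cis; NH3 trans, Cl cis, NCS cis; NH3 cis, Cl cis, NCS cis (chiral); NH3 cis, Cl cis, NCS trans.
One of these lacks any improper symmetry element and so occurs as an enantiomeric pair, giving 5 + 1 = 6 stereoisomers in total.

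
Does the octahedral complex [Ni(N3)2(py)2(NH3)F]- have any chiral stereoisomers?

An octahedron has six vertices in three trans pairs; every non-trans pair is cis.
Systematic placement gives 6 geometric isomers: N3 cis, py trans; N3 cis, py cis (3 arrangements, 2 chiral); N3 trans, py trans; N3 trans, py cis.
Of these, 2 lack any improper symmetry element and so occur as enantiomeric pairs, giving 6 + 2 = 8 stereoisomers in total.

yes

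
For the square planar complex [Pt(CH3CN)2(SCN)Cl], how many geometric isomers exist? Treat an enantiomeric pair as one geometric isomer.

2

A square has two trans pairs of vertices; adjacent vertices are cis.
The distinct arrangements are (2 in all): CH3CN cis; CH3CN trans.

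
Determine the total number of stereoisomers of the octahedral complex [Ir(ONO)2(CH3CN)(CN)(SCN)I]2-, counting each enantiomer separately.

15

In an octahedral complex each vertex has one trans partner and four cis neighbours.
Systematic enumeration (placing each ligand type in turn and discarding arrangements equivalent by rotation or reflection) gives 9 geometric isomers.
Of these, 6 lack any improper symmetry element and so occur as enantiomeric pairs, giving 9 + 6 = 15 stereoisomers in total.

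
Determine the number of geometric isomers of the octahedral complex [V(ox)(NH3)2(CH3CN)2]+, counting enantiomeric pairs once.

3

In an octahedral complex each vertex has one trans partner and four cis neighbours.
Each ox is bidentate and must span two cis positions.
There are 3 geometric isomers: NH3 cis, CH3CN trans; NH3 cis, CH3CN cis (chiral); NH3 trans, CH3CN cis.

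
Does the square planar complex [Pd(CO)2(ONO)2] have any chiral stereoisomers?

no

A square has two trans pairs of vertices; adjacent vertices are cis.
There are 2 geometric isomers: CO cis; CO trans.
Each arrangement has an internal mirror plane or centre of symmetry, so none is chiral.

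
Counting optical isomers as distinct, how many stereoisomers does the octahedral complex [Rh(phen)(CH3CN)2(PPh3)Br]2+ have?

Each phen is bidentate and must span two cis positions.
Systematic placement gives 4 geometric isomers: CH3CN cis (3 arrangements, 2 chiral); CH3CN trans.
Of these, 2 lack any improper symmetry element and so occur as enantiomeric pairs, giving 4 + 2 = 6 stereoisomers in total.

6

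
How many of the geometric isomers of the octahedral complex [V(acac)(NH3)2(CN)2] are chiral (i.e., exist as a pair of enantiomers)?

1

The six octahedral sites form three mutually perpendicular trans pairs.
Each acac is bidentate and must span two cis positions.
Systematic placement gives 3 geometric isomers: NH3 cis, CN trans; NH3 cis, CN cis (chiral); NH3 trans, CN cis.
One of these lacks any improper symmetry element and so occurs as an enantiomeric pair, giving 3 + 1 = 4 stereoisomers in total.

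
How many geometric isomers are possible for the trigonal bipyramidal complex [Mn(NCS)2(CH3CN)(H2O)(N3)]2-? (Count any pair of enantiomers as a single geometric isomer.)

7

A trigonal bipyramid has two axial and three equatorial sites, which are chemically inequivalent.
Systematic enumeration (placing each ligand type in turn and discarding arrangements equivalent by rotation or reflection) gives 7 geometric isomers.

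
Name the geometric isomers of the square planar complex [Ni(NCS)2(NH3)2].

cis and trans

In a square planar complex each vertex has one trans partner and two cis neighbours.
There are 2 geometric isomers: NCS cis; NCS trans.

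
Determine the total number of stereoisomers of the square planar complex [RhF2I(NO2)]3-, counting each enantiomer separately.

2

Working through the distinct placements yields 2 geometric isomers: F cis; F trans.
Each arrangement has an internal mirror plane or centre of symmetry, so none is chiral.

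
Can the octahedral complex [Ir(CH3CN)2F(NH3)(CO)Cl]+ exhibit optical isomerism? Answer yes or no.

yes

The six octahedral sites form three mutually perpendicular trans pairs.
Systematic enumeration (placing each ligand type in turn and discarding arrangements equivalent by rotation or reflection) gives 9 geometric isomers.
Of these, 6 lack any improper symmetry element and so occur as enantiomeric pairs, giving 9 + 6 = 15 stereoisomers in total.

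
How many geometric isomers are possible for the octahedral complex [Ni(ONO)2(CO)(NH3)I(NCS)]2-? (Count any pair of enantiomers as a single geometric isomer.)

9

In an octahedral complex each vertex has one trans partner and four cis neighbours.
Exhaustive case analysis gives 9 geometric isomers.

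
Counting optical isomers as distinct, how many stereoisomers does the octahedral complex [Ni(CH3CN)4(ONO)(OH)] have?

The distinct arrangements are (2 in all): ONO and OH mutually trans; ONO and OH mutually cis.
Each arrangement has an internal mirror plane or centre of symmetry, so none is chiral.

2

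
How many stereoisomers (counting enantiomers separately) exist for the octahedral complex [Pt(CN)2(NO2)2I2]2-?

Working through the distinct placements yields 5 geometric isomers: CN trans, NO2 trans, I trans; CN trans, NO2 cis, I cis; CN cis, NO2 trans, I cis; CN cis, NO2 cis, I cis (chiral); CN cis, NO2 cis, I trans.
One of these lacks any improper symmetry element and so occurs as an enantiomeric pair, giving 5 + 1 = 6 stereoisomers in total.

6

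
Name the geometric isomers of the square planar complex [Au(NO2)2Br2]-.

cis and trans

In a square planar complex each vertex has one trans partner and two cis neighbours.
Systematic placement gives 2 geometric isomers: NO2 cis; NO2 trans.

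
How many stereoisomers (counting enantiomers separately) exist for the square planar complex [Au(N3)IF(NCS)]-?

3

A square has two trans pairs of vertices; adjacent vertices are cis.
Working through the distinct placements yields 3 geometric isomers: (F/N3 trans, I/NCS trans); (F/NCS trans, I/N3 trans); (F/I trans, N3/NCS trans).
Each arrangement has an internal mirror plane or centre of symmetry, so none is chiral.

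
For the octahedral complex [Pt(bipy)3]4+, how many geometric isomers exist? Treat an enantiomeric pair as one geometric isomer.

1

An octahedron has six vertices in three trans pairs; every non-trans pair is cis.
Each bipy is bidentate and must span two cis positions.
Only one geometric arrangement is possible; it has no improper symmetry element, so it exists as a pair of enantiomers (2 stereoisomers).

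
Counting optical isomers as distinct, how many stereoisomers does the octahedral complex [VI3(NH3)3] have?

2

There are 2 geometric isomers: I mer; I fac.
Each arrangement has an internal mirror plane or centre of symmetry, so none is chiral.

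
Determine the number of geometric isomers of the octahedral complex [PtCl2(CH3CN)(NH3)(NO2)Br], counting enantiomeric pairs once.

Placing the ligands in turn and identifying arrangements related by rotation or reflection leaves 9 distinct geometric isomers.

9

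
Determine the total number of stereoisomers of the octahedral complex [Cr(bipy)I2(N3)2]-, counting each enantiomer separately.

4

In an octahedral complex each vertex has one trans partner and four cis neighbours.
Each bipy is bidentate and must span two cis positions.
Systematic placement gives 3 geometric isomers: I trans, N3 cis; I cis, N3 cis (chiral); I cis, N3 trans.
One of these lacks any improper symmetry element and so occurs as an enantiomeric pair, giving 3 + 1 = 4 stereoisomers in total.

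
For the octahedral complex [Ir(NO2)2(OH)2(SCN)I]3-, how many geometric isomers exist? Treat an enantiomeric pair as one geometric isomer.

In an octahedral complex each vertex has one trans partner and four cis neighbours.
Working through the distinct placements yields 6 geometric isomers: NO2 cis, OH cis (3 arrangements, 2 chiral); NO2 cis, OH trans; NO2 trans, OH cis; NO2 trans, OH trans.

6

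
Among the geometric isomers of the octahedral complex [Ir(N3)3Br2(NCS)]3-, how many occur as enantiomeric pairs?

0

The six octahedral sites form three mutually perpendicular trans pairs.
There are 3 geometric isomers: N3 mer, Br trans; N3 fac, Br cis; N3 mer, Br cis.
Each arrangement has an internal mirror plane or centre of symmetry, so none is chiral.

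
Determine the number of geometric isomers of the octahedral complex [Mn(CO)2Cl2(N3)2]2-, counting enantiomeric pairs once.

5

An octahedron has six vertices in three trans pairs; every non-trans pair is cis.
Systematic placement gives 5 geometric isomers: CO trans, Cl trans, N3 trans; CO trans, Cl cis, N3 cis; CO cis, Cl cis, N3 trans; CO cis, Cl cis, N3 cis (chiral); CO cis, Cl trans, N3 cis.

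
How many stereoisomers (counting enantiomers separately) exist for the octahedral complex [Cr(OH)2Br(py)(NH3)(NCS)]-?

Placing the ligands in turn and identifying arrangements related by rotation or reflection leaves 9 distinct geometric isomers.
Of these, 6 lack any improper symmetry element and so occur as enantiomeric pairs, giving 9 + 6 = 15 stereoisomers in total.

15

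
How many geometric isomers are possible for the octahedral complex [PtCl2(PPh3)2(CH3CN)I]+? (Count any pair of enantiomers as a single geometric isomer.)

In an octahedral complex each vertex has one trans partner and four cis neighbours.
Systematic placement gives 6 geometric isomers: Cl cis, PPh3 trans; Cl cis, PPh3 cis (3 arrangements, 2 chiral); Cl trans, PPh3 trans; Cl trans, PPh3 cis.

6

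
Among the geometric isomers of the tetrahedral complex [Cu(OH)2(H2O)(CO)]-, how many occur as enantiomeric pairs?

Only one geometric arrangement is possible.

0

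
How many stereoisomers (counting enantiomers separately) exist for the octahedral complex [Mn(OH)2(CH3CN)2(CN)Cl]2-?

8

The six octahedral sites form three mutually perpendicular trans pairs.
Systematic placement gives 6 geometric isomers: OH trans, CH3CN trans; OH cis, CH3CN trans; OH trans, CH3CN cis; OH cis, CH3CN cis (3 arrangements, 2 chiral).
Of these, 2 lack any improper symmetry element and so occur as enantiomeric pairs, giving 6 + 2 = 8 stereoisomers in total.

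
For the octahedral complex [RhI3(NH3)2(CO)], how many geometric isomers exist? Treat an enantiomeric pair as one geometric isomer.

An octahedron has six vertices in three trans pairs; every non-trans pair is cis.
Systematic placement gives 3 geometric isomers: I mer, NH3 trans; I fac, NH3 cis; I mer, NH3 cis.

3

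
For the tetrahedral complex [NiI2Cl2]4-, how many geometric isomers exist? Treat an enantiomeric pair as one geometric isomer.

1

In a tetrahedral complex all four positions are equivalent and every pair of ligands is adjacent — there is no cis/trans distinction.
Only one geometric arrangement is possible.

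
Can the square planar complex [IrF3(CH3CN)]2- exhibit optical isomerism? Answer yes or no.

no

A square has two trans pairs of vertices; adjacent vertices are cis.
Only one geometric arrangement is possible.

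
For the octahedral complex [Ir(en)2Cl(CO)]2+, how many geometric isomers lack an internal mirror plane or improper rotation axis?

In an octahedral complex each vertex has one trans partner and four cis neighbours.
Each en is bidentate and must span two cis positions.
The distinct arrangements are (2 in all): Cl and CO mutually trans; Cl and CO mutually cis (chiral).
One of these lacks any improper symmetry element and so occurs as an enantiomeric pair, giving 2 + 1 = 3 stereoisomers in total.

1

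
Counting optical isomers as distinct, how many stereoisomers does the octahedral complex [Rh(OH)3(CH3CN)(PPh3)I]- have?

In an octahedral complex each vertex has one trans partner and four cis neighbours.
Systematic placement gives 4 geometric isomers: OH mer (3 arrangements); OH fac (chiral).
One of these lacks any improper symmetry element and so occurs as an enantiomeric pair, giving 4 + 1 = 5 stereoisomers in total.

5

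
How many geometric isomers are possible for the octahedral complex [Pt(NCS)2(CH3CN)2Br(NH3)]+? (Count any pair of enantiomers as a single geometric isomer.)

6

An octahedron has six vertices in three trans pairs; every non-trans pair is cis.
The distinct arrangements are (6 in all): NCS cis, CH3CN cis (3 arrangements, 2 chiral); NCS trans, CH3CN cis; NCS cis, CH3CN trans; NCS trans, CH3CN trans.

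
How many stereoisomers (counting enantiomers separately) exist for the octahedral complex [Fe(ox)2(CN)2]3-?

3

In an octahedral complex each vertex has one trans partner and four cis neighbours.
Each ox is bidentate and must span two cis positions.
Systematic placement gives 2 geometric isomers: CN trans; CN cis (chiral).
One of these lacks any improper symmetry element and so occurs as an enantiomeric pair, giving 2 + 1 = 3 stereoisomers in total.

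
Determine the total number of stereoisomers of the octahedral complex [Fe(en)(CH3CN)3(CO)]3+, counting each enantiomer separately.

Each en is bidentate and must span two cis positions.
The distinct arrangements are (2 in all): CH3CN mer; CH3CN fac.
Each arrangement has an internal mirror plane or centre of symmetry, so none is chiral.

2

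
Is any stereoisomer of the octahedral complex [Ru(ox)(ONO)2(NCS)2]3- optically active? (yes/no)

yes

The six octahedral sites form three mutually perpendicular trans pairs.
Each ox is bidentate and must span two cis positions.
Working through the distinct placements yields 3 geometric isomers: ONO cis, NCS trans; ONO cis, NCS cis (chiral); ONO trans, NCS cis.
One of these lacks any improper symmetry element and so occurs as an enantiomeric pair, giving 3 + 1 = 4 stereoisomers in total.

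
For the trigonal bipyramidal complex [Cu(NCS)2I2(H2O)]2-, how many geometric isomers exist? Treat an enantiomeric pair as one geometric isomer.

5

Systematic enumeration (placing each ligand type in turn and discarding arrangements equivalent by rotation or reflection) gives 5 geometric isomers.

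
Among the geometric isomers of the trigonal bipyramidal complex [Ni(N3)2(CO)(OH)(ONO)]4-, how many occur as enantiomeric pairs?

Exhaustive case analysis gives 7 geometric isomers.
Of these, 3 lack any improper symmetry element and so occur as enantiomeric pairs, giving 7 + 3 = 10 stereoisomers in total.

3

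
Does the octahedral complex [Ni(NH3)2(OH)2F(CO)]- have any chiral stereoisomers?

yes

In an octahedral complex each vertex has one trans partner and four cis neighbours.
There are 6 geometric isomers: NH3 trans, OH trans; NH3 cis, OH cis (3 arrangements, 2 chiral); NH3 cis, OH trans; NH3 trans, OH cis.
Of these, 2 lack any improper symmetry element and so occur as enantiomeric pairs, giving 6 + 2 = 8 stereoisomers in total.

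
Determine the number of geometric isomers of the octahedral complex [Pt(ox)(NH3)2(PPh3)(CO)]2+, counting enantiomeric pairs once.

4

The six octahedral sites form three mutually perpendicular trans pairs.
Each ox is bidentate and must span two cis positions.
Systematic placement gives 4 geometric isomers: NH3 cis (3 arrangements, 2 chiral); NH3 trans.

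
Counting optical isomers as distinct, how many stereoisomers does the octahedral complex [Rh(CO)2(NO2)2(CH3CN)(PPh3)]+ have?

8

An octahedron has six vertices in three trans pairs; every non-trans pair is cis.
Systematic placement gives 6 geometric isomers: CO cis, NO2 cis (3 arrangements, 2 chiral); CO cis, NO2 trans; CO trans, NO2 cis; CO trans, NO2 trans.
Of these, 2 lack any improper symmetry element and so occur as enantiomeric pairs, giving 6 + 2 = 8 stereoisomers in total.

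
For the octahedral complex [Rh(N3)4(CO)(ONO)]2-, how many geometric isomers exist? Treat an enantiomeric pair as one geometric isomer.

2

An octahedron has six vertices in three trans pairs; every non-trans pair is cis.
There are 2 geometric isomers: CO and ONO mutually cis; CO and ONO mutually trans.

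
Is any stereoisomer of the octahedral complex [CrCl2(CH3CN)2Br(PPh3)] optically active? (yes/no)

yes

There are 6 geometric isomers: Cl cis, CH3CN cis (3 arrangements, 2 chiral); Cl trans, CH3CN cis; Cl cis, CH3CN trans; Cl trans, CH3CN trans.
Of these, 2 lack any improper symmetry element and so occur as enantiomeric pairs, giving 6 + 2 = 8 stereoisomers in total.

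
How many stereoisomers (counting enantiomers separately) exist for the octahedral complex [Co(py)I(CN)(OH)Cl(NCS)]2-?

30

The six octahedral sites form three mutually perpendicular trans pairs.
Placing the ligands in turn and identifying arrangements related by rotation or reflection leaves 15 distinct geometric isomers.
Of these, 15 lack any improper symmetry element and so occur as enantiomeric pairs, giving 15 + 15 = 30 stereoisomers in total.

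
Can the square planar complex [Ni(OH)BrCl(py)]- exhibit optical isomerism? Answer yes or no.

no

Working through the distinct placements yields 3 geometric isomers: (Br/OH trans, Cl/py trans); (Br/py trans, Cl/OH trans); (Br/Cl trans, OH/py trans).
Each arrangement has an internal mirror plane or centre of symmetry, so none is chiral.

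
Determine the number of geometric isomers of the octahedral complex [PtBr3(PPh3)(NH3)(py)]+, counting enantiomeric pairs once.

4

Working through the distinct placements yields 4 geometric isomers: Br mer (3 arrangements); Br fac (chiral).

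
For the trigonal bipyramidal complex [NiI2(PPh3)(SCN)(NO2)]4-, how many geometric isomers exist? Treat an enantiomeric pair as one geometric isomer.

A trigonal bipyramid has two axial and three equatorial sites, which are chemically inequivalent.
Systematic enumeration (placing each ligand type in turn and discarding arrangements equivalent by rotation or reflection) gives 7 geometric isomers.

7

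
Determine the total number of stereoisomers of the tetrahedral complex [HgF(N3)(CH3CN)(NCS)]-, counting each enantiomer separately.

2

In a tetrahedral complex all four positions are equivalent and every pair of ligands is adjacent — there is no cis/trans distinction.
Only one geometric arrangement is possible; it has no improper symmetry element, so it exists as a pair of enantiomers (2 stereoisomers).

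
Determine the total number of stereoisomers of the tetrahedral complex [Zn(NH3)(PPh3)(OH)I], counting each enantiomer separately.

2

All four vertices of a tetrahedron are equivalent and mutually adjacent, so cis/trans isomerism cannot arise.
Only one geometric arrangement is possible; it has no improper symmetry element, so it exists as a pair of enantiomers (2 stereoisomers).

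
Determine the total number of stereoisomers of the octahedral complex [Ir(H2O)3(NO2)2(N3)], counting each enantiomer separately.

An octahedron has six vertices in three trans pairs; every non-trans pair is cis.
The distinct arrangements are (3 in all): H2O mer, NO2 trans; H2O mer, NO2 cis; H2O fac, NO2 cis.
Each arrangement has an internal mirror plane or centre of symmetry, so none is chiral.

3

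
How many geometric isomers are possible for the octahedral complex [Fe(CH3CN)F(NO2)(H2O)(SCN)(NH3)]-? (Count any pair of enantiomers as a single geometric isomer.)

In an octahedral complex each vertex has one trans partner and four cis neighbours.
Systematic enumeration (placing each ligand type in turn and discarding arrangements equivalent by rotation or reflection) gives 15 geometric isomers.

15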